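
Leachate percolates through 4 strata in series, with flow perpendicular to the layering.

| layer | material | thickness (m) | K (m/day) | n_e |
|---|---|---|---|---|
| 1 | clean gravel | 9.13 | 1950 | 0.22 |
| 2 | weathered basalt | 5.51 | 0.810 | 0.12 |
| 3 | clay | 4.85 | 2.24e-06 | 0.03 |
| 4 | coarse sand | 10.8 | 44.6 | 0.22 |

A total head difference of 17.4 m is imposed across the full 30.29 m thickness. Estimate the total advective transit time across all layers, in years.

With flow normal to the layers, continuity requires the same specific discharge q through every layer.
Σ(b_i/K_i) = 9.13/1950 + 5.51/0.810 + 4.85/2.24e-06 + 10.8/44.6 = 2.165e+06 d.
q = Δh / Σ(b_i/K_i) = 17.4 / 2.165e+06 = 8.036e-06 m/day.
In each layer the seepage velocity is v_i = q/n_i, so the layer transit time is t_i = b_i·n_i / q:
  layer 1 (clean gravel): t_1 = 9.13 × 0.22 / 8.036e-06 = 2.499e+05 d
  layer 2 (weathered basalt): t_2 = 5.51 × 0.12 / 8.036e-06 = 82277 d
  layer 3 (clay): t_3 = 4.85 × 0.03 / 8.036e-06 = 18105 d
  layer 4 (coarse sand): t_4 = 10.8 × 0.22 / 8.036e-06 = 2.957e+05 d
Total t = Σ t_i = 6.460e+05 days = 1769 years.

1770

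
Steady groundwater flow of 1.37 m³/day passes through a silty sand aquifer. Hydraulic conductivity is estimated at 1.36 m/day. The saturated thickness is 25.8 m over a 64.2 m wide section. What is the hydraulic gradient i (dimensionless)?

Cross-sectional area A = 64.2 × 25.8 = 1656 m².
From Q = K·A·i, i = Q / (K·A) = 1.37 / (1.360 × 1656) = 0.0006082.

0.000608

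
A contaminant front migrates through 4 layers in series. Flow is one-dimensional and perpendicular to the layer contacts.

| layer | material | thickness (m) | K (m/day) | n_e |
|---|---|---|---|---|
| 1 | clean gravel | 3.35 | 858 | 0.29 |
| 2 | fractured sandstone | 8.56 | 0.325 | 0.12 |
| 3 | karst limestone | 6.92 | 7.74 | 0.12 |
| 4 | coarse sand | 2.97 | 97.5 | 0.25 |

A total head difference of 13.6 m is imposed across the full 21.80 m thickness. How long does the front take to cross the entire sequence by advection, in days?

With flow normal to the layers, continuity requires the same specific discharge q through every layer.
Σ(b_i/K_i) = 3.35/858 + 8.56/0.325 + 6.92/7.74 + 2.97/97.5 = 27.27 d.
q = Δh / Σ(b_i/K_i) = 13.6 / 27.27 = 0.4988 m/day.
In each layer the seepage velocity is v_i = q/n_i, so the layer transit time is t_i = b_i·n_i / q:
  layer 1 (clean gravel): t_1 = 3.35 × 0.29 / 0.4988 = 1.948 d
  layer 2 (fractured sandstone): t_2 = 8.56 × 0.12 / 0.4988 = 2.059 d
  layer 3 (karst limestone): t_3 = 6.92 × 0.12 / 0.4988 = 1.665 d
  layer 4 (coarse sand): t_4 = 2.97 × 0.25 / 0.4988 = 1.489 d
Total t = Σ t_i = 7.161 days.

7.16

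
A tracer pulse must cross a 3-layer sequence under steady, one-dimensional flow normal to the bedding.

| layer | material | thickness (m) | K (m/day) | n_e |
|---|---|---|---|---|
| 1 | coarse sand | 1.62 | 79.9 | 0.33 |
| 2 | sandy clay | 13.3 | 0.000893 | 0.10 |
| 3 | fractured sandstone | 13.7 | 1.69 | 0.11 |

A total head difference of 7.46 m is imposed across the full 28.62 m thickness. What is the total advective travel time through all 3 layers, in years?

18.4

With flow normal to the layers, continuity requires the same specific discharge q through every layer.
Σ(b_i/K_i) = 1.62/79.9 + 13.3/0.000893 + 13.7/1.69 = 14902 d.
q = Δh / Σ(b_i/K_i) = 7.46 / 14902 = 0.0005006 m/day.
In each layer the seepage velocity is v_i = q/n_i, so the layer transit time is t_i = b_i·n_i / q:
  layer 1 (coarse sand): t_1 = 1.62 × 0.33 / 0.0005006 = 1068 d
  layer 2 (sandy clay): t_2 = 13.3 × 0.10 / 0.0005006 = 2657 d
  layer 3 (fractured sandstone): t_3 = 13.7 × 0.11 / 0.0005006 = 3010 d
Total t = Σ t_i = 6735 days = 18.44 years.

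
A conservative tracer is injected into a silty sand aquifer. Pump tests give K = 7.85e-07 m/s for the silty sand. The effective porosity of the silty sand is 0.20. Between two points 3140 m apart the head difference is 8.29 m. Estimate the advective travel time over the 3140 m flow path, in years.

Convert K: 7.85e-07 m/s × 86400 = 0.06782 m/day.
Hydraulic gradient i = Δh / L = 8.29 / 3140 = 0.002640.
Darcy flux q = K · i = 0.06782 × 0.002640 = 0.0001791 m/day.
Seepage velocity v = q / n_e = 0.0001791 / 0.20 = 0.0008953 m/day.
Travel time t = L / v = 3140 / 0.0008953 = 3.507e+06 days = 9602 years.

9600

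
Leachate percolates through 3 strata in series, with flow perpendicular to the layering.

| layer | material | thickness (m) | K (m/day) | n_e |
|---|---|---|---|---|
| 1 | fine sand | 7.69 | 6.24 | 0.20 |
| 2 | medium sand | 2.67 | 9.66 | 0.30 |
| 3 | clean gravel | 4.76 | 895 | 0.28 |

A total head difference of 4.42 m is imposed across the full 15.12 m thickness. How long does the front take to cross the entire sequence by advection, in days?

With flow normal to the layers, continuity requires the same specific discharge q through every layer.
Σ(b_i/K_i) = 7.69/6.24 + 2.67/9.66 + 4.76/895 = 1.514 d.
q = Δh / Σ(b_i/K_i) = 4.42 / 1.514 = 2.919 m/day.
In each layer the seepage velocity is v_i = q/n_i, so the layer transit time is t_i = b_i·n_i / q:
  layer 1 (fine sand): t_1 = 7.69 × 0.20 / 2.919 = 0.5268 d
  layer 2 (medium sand): t_2 = 2.67 × 0.30 / 2.919 = 0.2744 d
  layer 3 (clean gravel): t_3 = 4.76 × 0.28 / 2.919 = 0.4566 d
Total t = Σ t_i = 1.258 days.

1.26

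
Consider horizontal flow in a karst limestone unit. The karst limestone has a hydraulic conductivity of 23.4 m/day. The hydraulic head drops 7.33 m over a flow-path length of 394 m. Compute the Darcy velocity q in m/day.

0.435

Hydraulic gradient i = Δh / L = 7.33 / 394 = 0.01860.
Specific discharge q = K · i = 23.40 × 0.01860 = 0.4353 m/day.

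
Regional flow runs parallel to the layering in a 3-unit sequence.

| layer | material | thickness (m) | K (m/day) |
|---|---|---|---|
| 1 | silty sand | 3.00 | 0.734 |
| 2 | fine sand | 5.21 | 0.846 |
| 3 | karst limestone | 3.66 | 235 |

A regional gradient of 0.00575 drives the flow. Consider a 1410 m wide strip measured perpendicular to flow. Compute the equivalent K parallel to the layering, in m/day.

Flow is parallel to layering, so each bed carries its own Darcy discharge and the transmissivities add.
Σ(K_i·b_i) = 0.734×3.00 + 0.846×5.21 + 235×3.66 = 866.7 m²/day.
Total thickness b = 11.87 m, so K_eq = Σ(K_i·b_i)/b = 73.02 m/day.

73.0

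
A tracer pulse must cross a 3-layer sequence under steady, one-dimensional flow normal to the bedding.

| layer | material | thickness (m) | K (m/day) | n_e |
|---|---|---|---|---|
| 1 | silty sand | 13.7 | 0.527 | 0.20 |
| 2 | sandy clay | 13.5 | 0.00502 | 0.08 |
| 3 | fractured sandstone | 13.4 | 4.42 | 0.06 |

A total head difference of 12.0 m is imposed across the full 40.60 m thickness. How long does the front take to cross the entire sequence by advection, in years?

2.87

With flow normal to the layers, continuity requires the same specific discharge q through every layer.
Σ(b_i/K_i) = 13.7/0.527 + 13.5/0.00502 + 13.4/4.42 = 2718 d.
q = Δh / Σ(b_i/K_i) = 12.0 / 2718 = 0.004415 m/day.
In each layer the seepage velocity is v_i = q/n_i, so the layer transit time is t_i = b_i·n_i / q:
  layer 1 (silty sand): t_1 = 13.7 × 0.20 / 0.004415 = 620.7 d
  layer 2 (sandy clay): t_2 = 13.5 × 0.08 / 0.004415 = 244.6 d
  layer 3 (fractured sandstone): t_3 = 13.4 × 0.06 / 0.004415 = 182.1 d
Total t = Σ t_i = 1047 days = 2.868 years.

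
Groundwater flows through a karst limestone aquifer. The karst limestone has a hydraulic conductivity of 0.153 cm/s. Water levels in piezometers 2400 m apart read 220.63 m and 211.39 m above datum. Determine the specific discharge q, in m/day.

0.509

Convert K: 0.153 cm/s × 864 = 132.2 m/day.
Hydraulic gradient i = (220.63 − 211.39) / 2400 = 9.24 / 2400 = 0.003850.
Specific discharge q = K · i = 132.2 × 0.003850 = 0.5089 m/day.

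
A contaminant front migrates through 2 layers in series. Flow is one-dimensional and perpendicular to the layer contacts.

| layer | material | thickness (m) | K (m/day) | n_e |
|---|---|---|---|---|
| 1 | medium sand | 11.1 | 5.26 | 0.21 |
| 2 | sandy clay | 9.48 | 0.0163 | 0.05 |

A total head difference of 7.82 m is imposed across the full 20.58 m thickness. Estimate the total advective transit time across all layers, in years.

0.573

With flow normal to the layers, continuity requires the same specific discharge q through every layer.
Σ(b_i/K_i) = 11.1/5.26 + 9.48/0.0163 = 583.7 d.
q = Δh / Σ(b_i/K_i) = 7.82 / 583.7 = 0.01340 m/day.
In each layer the seepage velocity is v_i = q/n_i, so the layer transit time is t_i = b_i·n_i / q:
  layer 1 (medium sand): t_1 = 11.1 × 0.21 / 0.01340 = 174.0 d
  layer 2 (sandy clay): t_2 = 9.48 × 0.05 / 0.01340 = 35.38 d
Total t = Σ t_i = 209.4 days = 0.5732 years.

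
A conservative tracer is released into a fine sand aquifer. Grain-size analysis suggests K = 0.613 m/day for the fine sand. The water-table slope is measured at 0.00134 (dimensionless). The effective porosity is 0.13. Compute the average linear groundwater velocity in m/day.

0.00632

Hydraulic gradient i = 0.00134.
Darcy flux q = K · i = 0.6130 × 0.001340 = 0.0008214 m/day.
Seepage velocity v = q / n_e = 0.0008214 / 0.13 = 0.006319 m/day.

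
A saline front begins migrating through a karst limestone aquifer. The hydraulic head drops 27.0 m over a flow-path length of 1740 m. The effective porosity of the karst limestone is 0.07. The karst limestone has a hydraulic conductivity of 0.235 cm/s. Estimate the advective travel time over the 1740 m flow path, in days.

Convert K: 0.235 cm/s × 864 = 203.0 m/day.
Hydraulic gradient i = Δh / L = 27.0 / 1740 = 0.01552.
Darcy flux q = K · i = 203.0 × 0.01552 = 3.151 m/day.
Seepage velocity v = q / n_e = 3.151 / 0.07 = 45.01 m/day.
Travel time t = L / v = 1740 / 45.01 = 38.66 days.

38.7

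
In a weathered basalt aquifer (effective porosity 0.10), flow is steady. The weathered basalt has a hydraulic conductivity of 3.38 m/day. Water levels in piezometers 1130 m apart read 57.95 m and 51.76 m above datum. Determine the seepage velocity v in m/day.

0.185

Hydraulic gradient i = (57.95 − 51.76) / 1130 = 6.19 / 1130 = 0.005478.
Darcy flux q = K · i = 3.380 × 0.005478 = 0.01852 m/day.
Seepage velocity v = q / n_e = 0.01852 / 0.10 = 0.1852 m/day.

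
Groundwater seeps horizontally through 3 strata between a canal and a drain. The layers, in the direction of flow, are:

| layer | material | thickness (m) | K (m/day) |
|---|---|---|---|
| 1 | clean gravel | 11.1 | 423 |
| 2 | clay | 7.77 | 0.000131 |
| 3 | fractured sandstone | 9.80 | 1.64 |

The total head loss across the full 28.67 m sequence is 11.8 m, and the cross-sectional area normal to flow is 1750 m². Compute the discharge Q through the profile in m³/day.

0.348

Flow is perpendicular to layering, so the layers act in series and the equivalent K is the thickness-weighted harmonic mean.
Total thickness L = 11.1 + 7.77 + 9.80 = 28.67 m.
Σ(b_i/K_i) = 11.1/423 + 7.77/0.000131 + 9.80/1.64 = 59319 d.
K_eq = L / Σ(b_i/K_i) = 28.67 / 59319 = 0.0004833 m/day.
Q = K_eq · A · (Δh/L) = 0.0004833 × 1750 × (11.8/28.67) = 0.3481 m³/day.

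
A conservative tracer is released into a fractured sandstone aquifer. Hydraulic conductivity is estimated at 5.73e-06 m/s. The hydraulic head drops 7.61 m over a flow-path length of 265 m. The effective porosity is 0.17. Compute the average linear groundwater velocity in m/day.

Convert K: 5.73e-06 m/s × 86400 = 0.4951 m/day.
Hydraulic gradient i = Δh / L = 7.61 / 265 = 0.02872.
Darcy flux q = K · i = 0.4951 × 0.02872 = 0.01422 m/day.
Seepage velocity v = q / n_e = 0.01422 / 0.17 = 0.08363 m/day.

0.0836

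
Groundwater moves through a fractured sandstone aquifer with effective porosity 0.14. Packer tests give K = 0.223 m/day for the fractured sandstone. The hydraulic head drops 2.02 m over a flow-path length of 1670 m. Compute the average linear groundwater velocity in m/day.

Hydraulic gradient i = Δh / L = 2.02 / 1670 = 0.001210.
Darcy flux q = K · i = 0.2230 × 0.001210 = 0.0002697 m/day.
Seepage velocity v = q / n_e = 0.0002697 / 0.14 = 0.001927 m/day.

0.00193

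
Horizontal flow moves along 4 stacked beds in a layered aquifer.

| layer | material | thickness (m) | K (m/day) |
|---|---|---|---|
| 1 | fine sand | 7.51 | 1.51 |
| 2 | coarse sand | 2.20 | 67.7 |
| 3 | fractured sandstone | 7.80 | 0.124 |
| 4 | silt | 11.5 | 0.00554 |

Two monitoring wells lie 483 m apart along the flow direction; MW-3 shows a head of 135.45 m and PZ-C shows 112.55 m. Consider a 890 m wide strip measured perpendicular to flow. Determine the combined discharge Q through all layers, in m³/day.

6810

Flow is parallel to layering, so each bed carries its own Darcy discharge and the transmissivities add.
Σ(K_i·b_i) = 1.51×7.51 + 67.7×2.20 + 0.124×7.80 + 0.00554×11.5 = 161.3 m²/day.
Hydraulic gradient i = (135.45 − 112.55) / 483 = 22.9 / 483 = 0.04741.
Q = Σ(K_i·b_i) · W · i = 161.3 × 890 × 0.04741 = 6807 m³/day.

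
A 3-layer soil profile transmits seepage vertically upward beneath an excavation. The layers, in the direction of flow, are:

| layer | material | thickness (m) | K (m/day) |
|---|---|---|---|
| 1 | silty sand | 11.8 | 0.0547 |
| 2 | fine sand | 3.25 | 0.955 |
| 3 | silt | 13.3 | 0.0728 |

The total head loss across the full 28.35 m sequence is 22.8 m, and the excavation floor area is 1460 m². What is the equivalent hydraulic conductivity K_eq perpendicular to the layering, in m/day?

Flow is perpendicular to layering, so the layers act in series and the equivalent K is the thickness-weighted harmonic mean.
Total thickness L = 11.8 + 3.25 + 13.3 = 28.35 m.
Σ(b_i/K_i) = 11.8/0.0547 + 3.25/0.955 + 13.3/0.0728 = 401.8 d.
K_eq = L / Σ(b_i/K_i) = 28.35 / 401.8 = 0.07055 m/day.

0.0706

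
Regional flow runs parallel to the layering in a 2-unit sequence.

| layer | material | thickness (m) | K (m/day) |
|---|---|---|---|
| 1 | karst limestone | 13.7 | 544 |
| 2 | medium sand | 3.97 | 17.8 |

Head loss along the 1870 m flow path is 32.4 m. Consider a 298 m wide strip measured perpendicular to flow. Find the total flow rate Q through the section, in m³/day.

Flow is parallel to layering, so each bed carries its own Darcy discharge and the transmissivities add.
Σ(K_i·b_i) = 544×13.7 + 17.8×3.97 = 7523 m²/day.
Hydraulic gradient i = Δh / L = 32.4 / 1870 = 0.01733.
Q = Σ(K_i·b_i) · W · i = 7523 × 298 × 0.01733 = 38845 m³/day.

38800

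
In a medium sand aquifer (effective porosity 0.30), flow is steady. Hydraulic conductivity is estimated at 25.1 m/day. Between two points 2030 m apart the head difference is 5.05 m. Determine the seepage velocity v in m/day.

Hydraulic gradient i = Δh / L = 5.05 / 2030 = 0.002488.
Darcy flux q = K · i = 25.10 × 0.002488 = 0.06244 m/day.
Seepage velocity v = q / n_e = 0.06244 / 0.30 = 0.2081 m/day.

0.208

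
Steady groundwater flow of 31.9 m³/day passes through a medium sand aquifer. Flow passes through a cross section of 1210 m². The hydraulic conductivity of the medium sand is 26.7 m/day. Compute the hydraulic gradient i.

From Q = K·A·i, i = Q / (K·A) = 31.9 / (26.70 × 1210) = 0.0009874.

0.000987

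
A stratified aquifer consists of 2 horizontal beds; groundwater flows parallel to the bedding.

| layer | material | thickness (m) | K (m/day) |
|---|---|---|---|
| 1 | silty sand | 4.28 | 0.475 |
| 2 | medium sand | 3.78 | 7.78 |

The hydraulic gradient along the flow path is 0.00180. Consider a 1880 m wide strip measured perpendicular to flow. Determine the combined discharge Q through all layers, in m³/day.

Flow is parallel to layering, so each bed carries its own Darcy discharge and the transmissivities add.
Σ(K_i·b_i) = 0.475×4.28 + 7.78×3.78 = 31.44 m²/day.
Hydraulic gradient i = 0.00180.
Q = Σ(K_i·b_i) · W · i = 31.44 × 1880 × 0.001800 = 106.4 m³/day.

106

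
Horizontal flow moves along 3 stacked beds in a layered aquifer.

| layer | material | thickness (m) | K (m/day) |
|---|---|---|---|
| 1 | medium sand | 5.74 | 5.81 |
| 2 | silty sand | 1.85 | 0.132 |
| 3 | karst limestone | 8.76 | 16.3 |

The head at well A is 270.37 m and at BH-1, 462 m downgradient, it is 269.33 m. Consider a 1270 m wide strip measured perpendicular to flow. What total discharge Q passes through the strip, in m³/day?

Flow is parallel to layering, so each bed carries its own Darcy discharge and the transmissivities add.
Σ(K_i·b_i) = 5.81×5.74 + 0.132×1.85 + 16.3×8.76 = 176.4 m²/day.
Hydraulic gradient i = (270.37 − 269.33) / 462 = 1.04 / 462 = 0.002251.
Q = Σ(K_i·b_i) · W · i = 176.4 × 1270 × 0.002251 = 504.3 m³/day.

504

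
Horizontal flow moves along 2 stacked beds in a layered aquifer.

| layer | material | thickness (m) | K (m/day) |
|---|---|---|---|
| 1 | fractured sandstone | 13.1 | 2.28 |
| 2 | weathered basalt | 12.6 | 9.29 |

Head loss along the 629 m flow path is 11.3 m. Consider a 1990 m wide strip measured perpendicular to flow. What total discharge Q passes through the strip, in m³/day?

Flow is parallel to layering, so each bed carries its own Darcy discharge and the transmissivities add.
Σ(K_i·b_i) = 2.28×13.1 + 9.29×12.6 = 146.9 m²/day.
Hydraulic gradient i = Δh / L = 11.3 / 629 = 0.01797.
Q = Σ(K_i·b_i) · W · i = 146.9 × 1990 × 0.01797 = 5253 m³/day.

5250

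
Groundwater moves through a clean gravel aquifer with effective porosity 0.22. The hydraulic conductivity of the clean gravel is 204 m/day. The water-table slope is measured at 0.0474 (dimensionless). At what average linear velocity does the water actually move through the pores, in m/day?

Hydraulic gradient i = 0.0474.
Darcy flux q = K · i = 204.0 × 0.04740 = 9.670 m/day.
Seepage velocity v = q / n_e = 9.670 / 0.22 = 43.95 m/day.

44.0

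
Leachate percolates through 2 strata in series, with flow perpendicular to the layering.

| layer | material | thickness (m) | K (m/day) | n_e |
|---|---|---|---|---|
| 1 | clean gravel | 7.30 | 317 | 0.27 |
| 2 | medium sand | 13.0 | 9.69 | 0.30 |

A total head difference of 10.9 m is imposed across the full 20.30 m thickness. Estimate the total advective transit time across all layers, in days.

0.735

With flow normal to the layers, continuity requires the same specific discharge q through every layer.
Σ(b_i/K_i) = 7.30/317 + 13.0/9.69 = 1.365 d.
q = Δh / Σ(b_i/K_i) = 10.9 / 1.365 = 7.988 m/day.
In each layer the seepage velocity is v_i = q/n_i, so the layer transit time is t_i = b_i·n_i / q:
  layer 1 (clean gravel): t_1 = 7.30 × 0.27 / 7.988 = 0.2468 d
  layer 2 (medium sand): t_2 = 13.0 × 0.30 / 7.988 = 0.4883 d
Total t = Σ t_i = 0.7350 days.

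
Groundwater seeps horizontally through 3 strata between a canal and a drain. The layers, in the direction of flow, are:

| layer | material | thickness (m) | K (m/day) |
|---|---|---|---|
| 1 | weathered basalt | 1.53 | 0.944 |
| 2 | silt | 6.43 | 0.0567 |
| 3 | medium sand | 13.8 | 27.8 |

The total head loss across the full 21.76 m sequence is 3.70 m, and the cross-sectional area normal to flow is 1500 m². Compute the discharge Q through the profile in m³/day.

48.0

Flow is perpendicular to layering, so the layers act in series and the equivalent K is the thickness-weighted harmonic mean.
Total thickness L = 1.53 + 6.43 + 13.8 = 21.76 m.
Σ(b_i/K_i) = 1.53/0.944 + 6.43/0.0567 + 13.8/27.8 = 115.5 d.
K_eq = L / Σ(b_i/K_i) = 21.76 / 115.5 = 0.1884 m/day.
Q = K_eq · A · (Δh/L) = 0.1884 × 1500 × (3.70/21.76) = 48.04 m³/day.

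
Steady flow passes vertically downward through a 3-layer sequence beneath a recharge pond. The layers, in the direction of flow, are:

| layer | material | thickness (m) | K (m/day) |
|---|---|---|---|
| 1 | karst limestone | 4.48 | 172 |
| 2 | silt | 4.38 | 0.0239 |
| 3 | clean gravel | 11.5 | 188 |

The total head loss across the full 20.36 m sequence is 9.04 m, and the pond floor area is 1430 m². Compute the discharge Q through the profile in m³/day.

70.5

Flow is perpendicular to layering, so the layers act in series and the equivalent K is the thickness-weighted harmonic mean.
Total thickness L = 4.48 + 4.38 + 11.5 = 20.36 m.
Σ(b_i/K_i) = 4.48/172 + 4.38/0.0239 + 11.5/188 = 183.4 d.
K_eq = L / Σ(b_i/K_i) = 20.36 / 183.4 = 0.1110 m/day.
Q = K_eq · A · (Δh/L) = 0.1110 × 1430 × (9.04/20.36) = 70.51 m³/day.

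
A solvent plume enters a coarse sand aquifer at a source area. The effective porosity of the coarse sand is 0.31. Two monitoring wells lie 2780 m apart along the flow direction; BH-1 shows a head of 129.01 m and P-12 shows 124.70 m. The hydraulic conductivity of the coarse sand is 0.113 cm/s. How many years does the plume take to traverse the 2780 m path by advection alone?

Convert K: 0.113 cm/s × 864 = 97.63 m/day.
Hydraulic gradient i = (129.01 − 124.70) / 2780 = 4.31 / 2780 = 0.001550.
Darcy flux q = K · i = 97.63 × 0.001550 = 0.1514 m/day.
Seepage velocity v = q / n_e = 0.1514 / 0.31 = 0.4883 m/day.
Travel time t = L / v = 2780 / 0.4883 = 5694 days = 15.59 years.

15.6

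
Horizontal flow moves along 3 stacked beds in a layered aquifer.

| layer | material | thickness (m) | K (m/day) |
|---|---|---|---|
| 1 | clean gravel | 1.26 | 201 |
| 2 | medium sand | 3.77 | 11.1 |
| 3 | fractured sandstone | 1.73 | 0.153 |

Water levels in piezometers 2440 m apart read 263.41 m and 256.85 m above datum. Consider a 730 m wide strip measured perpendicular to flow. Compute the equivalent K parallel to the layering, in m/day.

43.7

Flow is parallel to layering, so each bed carries its own Darcy discharge and the transmissivities add.
Σ(K_i·b_i) = 201×1.26 + 11.1×3.77 + 0.153×1.73 = 295.4 m²/day.
Total thickness b = 6.760 m, so K_eq = Σ(K_i·b_i)/b = 43.69 m/day.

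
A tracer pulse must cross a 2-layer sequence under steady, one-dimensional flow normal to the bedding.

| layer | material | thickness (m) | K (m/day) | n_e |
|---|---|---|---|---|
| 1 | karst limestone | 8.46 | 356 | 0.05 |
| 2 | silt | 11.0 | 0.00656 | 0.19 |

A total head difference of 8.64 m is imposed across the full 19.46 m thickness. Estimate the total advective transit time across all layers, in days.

With flow normal to the layers, continuity requires the same specific discharge q through every layer.
Σ(b_i/K_i) = 8.46/356 + 11.0/0.00656 = 1677 d.
q = Δh / Σ(b_i/K_i) = 8.64 / 1677 = 0.005153 m/day.
In each layer the seepage velocity is v_i = q/n_i, so the layer transit time is t_i = b_i·n_i / q:
  layer 1 (karst limestone): t_1 = 8.46 × 0.05 / 0.005153 = 82.10 d
  layer 2 (silt): t_2 = 11.0 × 0.19 / 0.005153 = 405.6 d
Total t = Σ t_i = 487.7 days.

488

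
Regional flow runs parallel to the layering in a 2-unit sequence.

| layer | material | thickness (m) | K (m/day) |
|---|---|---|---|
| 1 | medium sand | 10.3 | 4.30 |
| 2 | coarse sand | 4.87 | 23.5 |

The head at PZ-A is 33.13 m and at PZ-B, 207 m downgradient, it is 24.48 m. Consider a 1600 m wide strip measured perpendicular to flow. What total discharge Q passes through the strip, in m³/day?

10600

Flow is parallel to layering, so each bed carries its own Darcy discharge and the transmissivities add.
Σ(K_i·b_i) = 4.30×10.3 + 23.5×4.87 = 158.7 m²/day.
Hydraulic gradient i = (33.13 − 24.48) / 207 = 8.65 / 207 = 0.04179.
Q = Σ(K_i·b_i) · W · i = 158.7 × 1600 × 0.04179 = 10613 m³/day.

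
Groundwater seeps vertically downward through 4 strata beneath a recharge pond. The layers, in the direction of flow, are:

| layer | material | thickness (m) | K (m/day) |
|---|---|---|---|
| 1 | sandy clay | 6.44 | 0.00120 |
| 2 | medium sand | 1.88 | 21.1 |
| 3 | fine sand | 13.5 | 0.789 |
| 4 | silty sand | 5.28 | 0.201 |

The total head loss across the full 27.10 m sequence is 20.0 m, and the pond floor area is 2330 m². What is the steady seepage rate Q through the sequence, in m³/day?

8.61

Flow is perpendicular to layering, so the layers act in series and the equivalent K is the thickness-weighted harmonic mean.
Total thickness L = 6.44 + 1.88 + 13.5 + 5.28 = 27.10 m.
Σ(b_i/K_i) = 6.44/0.00120 + 1.88/21.1 + 13.5/0.789 + 5.28/0.201 = 5410 d.
K_eq = L / Σ(b_i/K_i) = 27.10 / 5410 = 0.005009 m/day.
Q = K_eq · A · (Δh/L) = 0.005009 × 2330 × (20.0/27.10) = 8.613 m³/day.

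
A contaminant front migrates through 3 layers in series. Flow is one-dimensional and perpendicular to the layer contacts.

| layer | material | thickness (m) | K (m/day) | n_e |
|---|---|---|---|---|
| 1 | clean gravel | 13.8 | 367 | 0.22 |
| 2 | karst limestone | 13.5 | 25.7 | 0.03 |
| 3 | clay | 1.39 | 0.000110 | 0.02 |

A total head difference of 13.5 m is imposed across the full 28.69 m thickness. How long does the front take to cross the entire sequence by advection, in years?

8.89

With flow normal to the layers, continuity requires the same specific discharge q through every layer.
Σ(b_i/K_i) = 13.8/367 + 13.5/25.7 + 1.39/0.000110 = 12637 d.
q = Δh / Σ(b_i/K_i) = 13.5 / 12637 = 0.001068 m/day.
In each layer the seepage velocity is v_i = q/n_i, so the layer transit time is t_i = b_i·n_i / q:
  layer 1 (clean gravel): t_1 = 13.8 × 0.22 / 0.001068 = 2842 d
  layer 2 (karst limestone): t_2 = 13.5 × 0.03 / 0.001068 = 379.1 d
  layer 3 (clay): t_3 = 1.39 × 0.02 / 0.001068 = 26.02 d
Total t = Σ t_i = 3247 days = 8.890 years.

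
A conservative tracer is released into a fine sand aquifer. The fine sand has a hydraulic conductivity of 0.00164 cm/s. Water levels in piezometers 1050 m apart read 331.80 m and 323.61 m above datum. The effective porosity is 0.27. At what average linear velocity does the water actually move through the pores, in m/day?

Convert K: 0.00164 cm/s × 864 = 1.417 m/day.
Hydraulic gradient i = (331.80 − 323.61) / 1050 = 8.19 / 1050 = 0.007800.
Darcy flux q = K · i = 1.417 × 0.007800 = 0.01105 m/day.
Seepage velocity v = q / n_e = 0.01105 / 0.27 = 0.04093 m/day.

0.0409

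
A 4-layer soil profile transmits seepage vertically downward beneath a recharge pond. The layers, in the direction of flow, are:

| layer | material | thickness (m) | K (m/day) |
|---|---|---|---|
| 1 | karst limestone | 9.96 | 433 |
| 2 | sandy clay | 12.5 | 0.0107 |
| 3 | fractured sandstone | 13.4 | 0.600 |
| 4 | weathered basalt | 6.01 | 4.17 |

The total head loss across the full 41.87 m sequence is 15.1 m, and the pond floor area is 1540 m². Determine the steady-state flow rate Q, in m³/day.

Flow is perpendicular to layering, so the layers act in series and the equivalent K is the thickness-weighted harmonic mean.
Total thickness L = 9.96 + 12.5 + 13.4 + 6.01 = 41.87 m.
Σ(b_i/K_i) = 9.96/433 + 12.5/0.0107 + 13.4/0.600 + 6.01/4.17 = 1192 d.
K_eq = L / Σ(b_i/K_i) = 41.87 / 1192 = 0.03513 m/day.
Q = K_eq · A · (Δh/L) = 0.03513 × 1540 × (15.1/41.87) = 19.51 m³/day.

19.5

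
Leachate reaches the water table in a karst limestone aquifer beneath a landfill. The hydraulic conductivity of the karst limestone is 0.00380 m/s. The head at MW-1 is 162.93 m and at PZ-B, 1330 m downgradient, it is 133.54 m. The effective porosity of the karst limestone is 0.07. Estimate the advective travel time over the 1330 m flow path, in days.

Convert K: 0.00380 m/s × 86400 = 328.3 m/day.
Hydraulic gradient i = (162.93 − 133.54) / 1330 = 29.39 / 1330 = 0.02210.
Darcy flux q = K · i = 328.3 × 0.02210 = 7.255 m/day.
Seepage velocity v = q / n_e = 7.255 / 0.07 = 103.6 m/day.
Travel time t = L / v = 1330 / 103.6 = 12.83 days.

12.8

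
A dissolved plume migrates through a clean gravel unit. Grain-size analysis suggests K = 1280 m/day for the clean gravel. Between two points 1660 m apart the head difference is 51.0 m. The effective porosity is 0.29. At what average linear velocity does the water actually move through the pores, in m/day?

Hydraulic gradient i = Δh / L = 51.0 / 1660 = 0.03072.
Darcy flux q = K · i = 1280 × 0.03072 = 39.33 m/day.
Seepage velocity v = q / n_e = 39.33 / 0.29 = 135.6 m/day.

136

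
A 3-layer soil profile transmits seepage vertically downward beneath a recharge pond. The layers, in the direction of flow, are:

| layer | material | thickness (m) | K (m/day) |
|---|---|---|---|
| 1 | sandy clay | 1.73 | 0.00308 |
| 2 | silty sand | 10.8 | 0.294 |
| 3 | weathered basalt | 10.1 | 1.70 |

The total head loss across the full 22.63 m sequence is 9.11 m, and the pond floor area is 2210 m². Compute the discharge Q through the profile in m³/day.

Flow is perpendicular to layering, so the layers act in series and the equivalent K is the thickness-weighted harmonic mean.
Total thickness L = 1.73 + 10.8 + 10.1 = 22.63 m.
Σ(b_i/K_i) = 1.73/0.00308 + 10.8/0.294 + 10.1/1.70 = 604.4 d.
K_eq = L / Σ(b_i/K_i) = 22.63 / 604.4 = 0.03744 m/day.
Q = K_eq · A · (Δh/L) = 0.03744 × 2210 × (9.11/22.63) = 33.31 m³/day.

33.3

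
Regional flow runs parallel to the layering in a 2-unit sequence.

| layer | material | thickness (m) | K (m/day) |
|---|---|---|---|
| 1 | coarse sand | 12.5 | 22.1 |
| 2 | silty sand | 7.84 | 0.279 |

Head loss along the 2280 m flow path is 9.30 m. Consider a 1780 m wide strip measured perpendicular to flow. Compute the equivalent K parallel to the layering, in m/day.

13.7

Flow is parallel to layering, so each bed carries its own Darcy discharge and the transmissivities add.
Σ(K_i·b_i) = 22.1×12.5 + 0.279×7.84 = 278.4 m²/day.
Total thickness b = 20.34 m, so K_eq = Σ(K_i·b_i)/b = 13.69 m/day.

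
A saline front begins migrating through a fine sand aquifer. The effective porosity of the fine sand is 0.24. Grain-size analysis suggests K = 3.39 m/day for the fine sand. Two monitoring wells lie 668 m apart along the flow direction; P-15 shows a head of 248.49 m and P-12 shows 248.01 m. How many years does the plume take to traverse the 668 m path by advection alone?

180

Hydraulic gradient i = (248.49 − 248.01) / 668 = 0.48 / 668 = 0.0007186.
Darcy flux q = K · i = 3.390 × 0.0007186 = 0.002436 m/day.
Seepage velocity v = q / n_e = 0.002436 / 0.24 = 0.01015 m/day.
Travel time t = L / v = 668 / 0.01015 = 65815 days = 180.2 years.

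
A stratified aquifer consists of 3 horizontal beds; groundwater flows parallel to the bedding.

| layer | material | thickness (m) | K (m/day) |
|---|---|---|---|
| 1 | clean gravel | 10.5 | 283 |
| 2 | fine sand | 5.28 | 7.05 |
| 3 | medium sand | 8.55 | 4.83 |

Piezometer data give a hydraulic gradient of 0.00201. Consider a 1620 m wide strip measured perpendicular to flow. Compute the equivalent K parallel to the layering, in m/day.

125

Flow is parallel to layering, so each bed carries its own Darcy discharge and the transmissivities add.
Σ(K_i·b_i) = 283×10.5 + 7.05×5.28 + 4.83×8.55 = 3050 m²/day.
Total thickness b = 24.33 m, so K_eq = Σ(K_i·b_i)/b = 125.4 m/day.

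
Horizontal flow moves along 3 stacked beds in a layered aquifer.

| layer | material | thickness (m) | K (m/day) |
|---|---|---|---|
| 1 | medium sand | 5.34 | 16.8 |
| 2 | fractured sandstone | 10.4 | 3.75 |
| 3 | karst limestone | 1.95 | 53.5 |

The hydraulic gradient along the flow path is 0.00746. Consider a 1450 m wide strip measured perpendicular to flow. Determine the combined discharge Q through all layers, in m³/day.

2520

Flow is parallel to layering, so each bed carries its own Darcy discharge and the transmissivities add.
Σ(K_i·b_i) = 16.8×5.34 + 3.75×10.4 + 53.5×1.95 = 233.0 m²/day.
Hydraulic gradient i = 0.00746.
Q = Σ(K_i·b_i) · W · i = 233.0 × 1450 × 0.007460 = 2521 m³/day.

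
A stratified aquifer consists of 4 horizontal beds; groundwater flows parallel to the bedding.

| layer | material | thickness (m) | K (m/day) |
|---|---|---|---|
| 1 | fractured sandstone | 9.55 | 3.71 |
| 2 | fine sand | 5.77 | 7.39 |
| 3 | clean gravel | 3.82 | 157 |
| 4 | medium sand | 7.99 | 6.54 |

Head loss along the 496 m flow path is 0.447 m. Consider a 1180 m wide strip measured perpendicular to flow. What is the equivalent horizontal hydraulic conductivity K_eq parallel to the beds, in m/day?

Flow is parallel to layering, so each bed carries its own Darcy discharge and the transmissivities add.
Σ(K_i·b_i) = 3.71×9.55 + 7.39×5.77 + 157×3.82 + 6.54×7.99 = 730.1 m²/day.
Total thickness b = 27.13 m, so K_eq = Σ(K_i·b_i)/b = 26.91 m/day.

26.9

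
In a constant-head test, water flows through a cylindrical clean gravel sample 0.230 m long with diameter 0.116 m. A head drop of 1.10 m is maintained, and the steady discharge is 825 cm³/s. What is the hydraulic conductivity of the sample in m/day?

Cross-sectional area A = π·(d/2)² = π × (0.116/2)² = 0.01057 m².
Convert discharge: 825 cm³/s = 0.0008250 m³/s.
Darcy's law rearranged: K = Q·L / (A·Δh) = 0.0008250 × 0.230 / (0.01057 × 1.10) = 0.01632 m/s = 1410 m/day.

1410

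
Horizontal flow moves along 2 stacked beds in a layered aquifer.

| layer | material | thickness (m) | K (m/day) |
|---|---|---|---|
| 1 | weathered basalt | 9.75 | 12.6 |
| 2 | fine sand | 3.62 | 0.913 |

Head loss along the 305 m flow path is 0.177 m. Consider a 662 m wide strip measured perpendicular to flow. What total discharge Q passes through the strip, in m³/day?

48.5

Flow is parallel to layering, so each bed carries its own Darcy discharge and the transmissivities add.
Σ(K_i·b_i) = 12.6×9.75 + 0.913×3.62 = 126.2 m²/day.
Hydraulic gradient i = Δh / L = 0.177 / 305 = 0.0005803.
Q = Σ(K_i·b_i) · W · i = 126.2 × 662 × 0.0005803 = 48.47 m³/day.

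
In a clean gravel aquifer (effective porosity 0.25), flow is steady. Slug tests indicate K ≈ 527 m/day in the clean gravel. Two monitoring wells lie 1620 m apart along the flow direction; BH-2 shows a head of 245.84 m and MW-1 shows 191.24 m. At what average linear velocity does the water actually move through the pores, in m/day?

71.0

Hydraulic gradient i = (245.84 − 191.24) / 1620 = 54.6 / 1620 = 0.03370.
Darcy flux q = K · i = 527.0 × 0.03370 = 17.76 m/day.
Seepage velocity v = q / n_e = 17.76 / 0.25 = 71.05 m/day.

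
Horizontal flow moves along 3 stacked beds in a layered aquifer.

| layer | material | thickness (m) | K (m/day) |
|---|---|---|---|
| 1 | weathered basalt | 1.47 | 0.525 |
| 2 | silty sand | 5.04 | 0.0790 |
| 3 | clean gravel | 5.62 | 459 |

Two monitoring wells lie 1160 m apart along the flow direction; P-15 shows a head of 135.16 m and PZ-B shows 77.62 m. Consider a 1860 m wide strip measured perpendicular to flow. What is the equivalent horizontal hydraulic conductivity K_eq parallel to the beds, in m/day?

Flow is parallel to layering, so each bed carries its own Darcy discharge and the transmissivities add.
Σ(K_i·b_i) = 0.525×1.47 + 0.0790×5.04 + 459×5.62 = 2581 m²/day.
Total thickness b = 12.13 m, so K_eq = Σ(K_i·b_i)/b = 212.8 m/day.

213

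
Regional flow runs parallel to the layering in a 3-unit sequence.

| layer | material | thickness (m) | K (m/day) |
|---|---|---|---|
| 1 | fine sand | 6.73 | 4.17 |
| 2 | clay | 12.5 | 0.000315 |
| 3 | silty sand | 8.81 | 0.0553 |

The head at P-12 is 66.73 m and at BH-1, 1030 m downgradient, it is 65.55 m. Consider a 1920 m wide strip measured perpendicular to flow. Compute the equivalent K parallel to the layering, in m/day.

1.02

Flow is parallel to layering, so each bed carries its own Darcy discharge and the transmissivities add.
Σ(K_i·b_i) = 4.17×6.73 + 0.000315×12.5 + 0.0553×8.81 = 28.56 m²/day.
Total thickness b = 28.04 m, so K_eq = Σ(K_i·b_i)/b = 1.018 m/day.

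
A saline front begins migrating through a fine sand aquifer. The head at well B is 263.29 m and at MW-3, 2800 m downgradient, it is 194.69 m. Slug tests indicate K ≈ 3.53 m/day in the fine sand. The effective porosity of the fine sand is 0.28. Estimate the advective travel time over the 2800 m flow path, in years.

Hydraulic gradient i = (263.29 − 194.69) / 2800 = 68.6 / 2800 = 0.02450.
Darcy flux q = K · i = 3.530 × 0.02450 = 0.08648 m/day.
Seepage velocity v = q / n_e = 0.08648 / 0.28 = 0.3089 m/day.
Travel time t = L / v = 2800 / 0.3089 = 9065 days = 24.82 years.

24.8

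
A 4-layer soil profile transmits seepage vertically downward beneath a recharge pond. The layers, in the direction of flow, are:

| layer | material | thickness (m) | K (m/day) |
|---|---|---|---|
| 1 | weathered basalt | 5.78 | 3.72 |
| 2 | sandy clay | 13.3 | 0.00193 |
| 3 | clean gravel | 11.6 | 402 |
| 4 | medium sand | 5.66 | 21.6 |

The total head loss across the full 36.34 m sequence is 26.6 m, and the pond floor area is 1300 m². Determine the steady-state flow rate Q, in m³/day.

Flow is perpendicular to layering, so the layers act in series and the equivalent K is the thickness-weighted harmonic mean.
Total thickness L = 5.78 + 13.3 + 11.6 + 5.66 = 36.34 m.
Σ(b_i/K_i) = 5.78/3.72 + 13.3/0.00193 + 11.6/402 + 5.66/21.6 = 6893 d.
K_eq = L / Σ(b_i/K_i) = 36.34 / 6893 = 0.005272 m/day.
Q = K_eq · A · (Δh/L) = 0.005272 × 1300 × (26.6/36.34) = 5.017 m³/day.

5.02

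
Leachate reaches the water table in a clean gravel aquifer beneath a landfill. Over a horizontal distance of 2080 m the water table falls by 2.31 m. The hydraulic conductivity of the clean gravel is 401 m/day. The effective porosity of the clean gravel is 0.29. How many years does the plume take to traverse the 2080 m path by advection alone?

Hydraulic gradient i = Δh / L = 2.31 / 2080 = 0.001111.
Darcy flux q = K · i = 401.0 × 0.001111 = 0.4453 m/day.
Seepage velocity v = q / n_e = 0.4453 / 0.29 = 1.536 m/day.
Travel time t = L / v = 2080 / 1.536 = 1354 days = 3.708 years.

3.71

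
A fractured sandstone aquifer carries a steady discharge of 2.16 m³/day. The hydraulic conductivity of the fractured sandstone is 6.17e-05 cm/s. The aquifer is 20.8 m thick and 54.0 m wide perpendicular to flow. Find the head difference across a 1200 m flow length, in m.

Convert K: 6.17e-05 cm/s × 864 = 0.05331 m/day.
Cross-sectional area A = 54.0 × 20.8 = 1123 m².
From Q = K·A·i, i = Q / (K·A) = 2.16 / (0.05331 × 1123) = 0.03607.
Head loss Δh = i · L = 0.03607 × 1200 = 43.29 m.

43.3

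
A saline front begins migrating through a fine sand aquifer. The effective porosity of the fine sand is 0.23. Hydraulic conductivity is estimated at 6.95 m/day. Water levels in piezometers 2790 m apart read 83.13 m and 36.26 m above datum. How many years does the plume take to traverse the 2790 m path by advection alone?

Hydraulic gradient i = (83.13 − 36.26) / 2790 = 46.87 / 2790 = 0.01680.
Darcy flux q = K · i = 6.950 × 0.01680 = 0.1168 m/day.
Seepage velocity v = q / n_e = 0.1168 / 0.23 = 0.5076 m/day.
Travel time t = L / v = 2790 / 0.5076 = 5496 days = 15.05 years.

15.0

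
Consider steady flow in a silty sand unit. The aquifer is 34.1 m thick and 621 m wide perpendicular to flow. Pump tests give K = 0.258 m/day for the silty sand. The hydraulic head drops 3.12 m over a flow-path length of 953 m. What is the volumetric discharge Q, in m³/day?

17.9

Cross-sectional area A = 621 × 34.1 = 21176 m².
Hydraulic gradient i = Δh / L = 3.12 / 953 = 0.003274.
Darcy's law: Q = K · A · i = 0.2580 × 21176 × 0.003274 = 17.89 m³/day.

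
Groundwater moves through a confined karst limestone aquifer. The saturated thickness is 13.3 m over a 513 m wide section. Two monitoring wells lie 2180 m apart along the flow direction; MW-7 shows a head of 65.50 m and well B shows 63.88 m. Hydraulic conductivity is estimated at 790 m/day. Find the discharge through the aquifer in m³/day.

Cross-sectional area A = 513 × 13.3 = 6823 m².
Hydraulic gradient i = (65.50 − 63.88) / 2180 = 1.62 / 2180 = 0.0007431.
Darcy's law: Q = K · A · i = 790.0 × 6823 × 0.0007431 = 4005 m³/day.

4010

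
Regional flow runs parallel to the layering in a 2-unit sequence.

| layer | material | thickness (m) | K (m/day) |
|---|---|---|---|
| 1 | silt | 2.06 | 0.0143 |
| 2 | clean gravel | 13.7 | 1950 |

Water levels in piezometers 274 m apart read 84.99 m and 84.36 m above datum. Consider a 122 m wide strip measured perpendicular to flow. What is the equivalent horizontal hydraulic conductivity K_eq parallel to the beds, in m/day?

1700

Flow is parallel to layering, so each bed carries its own Darcy discharge and the transmissivities add.
Σ(K_i·b_i) = 0.0143×2.06 + 1950×13.7 = 26715 m²/day.
Total thickness b = 15.76 m, so K_eq = Σ(K_i·b_i)/b = 1695 m/day.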